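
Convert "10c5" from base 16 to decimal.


Input: "10c5" in base 16
Positional expansion:
  Digit '1' (value 1) x 16^3 = 4096
  Digit '0' (value 0) x 16^2 = 0
  Digit 'c' (value 12) x 16^1 = 192
  Digit '5' (value 5) x 16^0 = 5
Sum = 4293

4293


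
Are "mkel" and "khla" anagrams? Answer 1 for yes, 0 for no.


Strings: "mkel", "khla"
Sorted first:  eklm
Sorted second: ahkl
Differ at position 0: 'e' vs 'a' => not anagrams

0


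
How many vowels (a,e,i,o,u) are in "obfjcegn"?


Input: obfjcegn
Checking each character:
  'o' at position 0: vowel (running total: 1)
  'b' at position 1: consonant
  'f' at position 2: consonant
  'j' at position 3: consonant
  'c' at position 4: consonant
  'e' at position 5: vowel (running total: 2)
  'g' at position 6: consonant
  'n' at position 7: consonant
Total vowels: 2

2


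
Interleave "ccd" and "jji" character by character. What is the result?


Interleaving "ccd" and "jji":
  Position 0: 'c' from first, 'j' from second => "cj"
  Position 1: 'c' from first, 'j' from second => "cj"
  Position 2: 'd' from first, 'i' from second => "di"
Result: cjcjdi

cjcjdi


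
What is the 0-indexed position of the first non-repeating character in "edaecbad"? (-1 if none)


Input: edaecbad
Character frequencies:
  'a': 2
  'b': 1
  'c': 1
  'd': 2
  'e': 2
Scanning left to right for freq == 1:
  Position 0 ('e'): freq=2, skip
  Position 1 ('d'): freq=2, skip
  Position 2 ('a'): freq=2, skip
  Position 3 ('e'): freq=2, skip
  Position 4 ('c'): unique! => answer = 4

4


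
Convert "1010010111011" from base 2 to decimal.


Input: "1010010111011" in base 2
Positional expansion:
  Digit '1' (value 1) x 2^12 = 4096
  Digit '0' (value 0) x 2^11 = 0
  Digit '1' (value 1) x 2^10 = 1024
  Digit '0' (value 0) x 2^9 = 0
  Digit '0' (value 0) x 2^8 = 0
  Digit '1' (value 1) x 2^7 = 128
  Digit '0' (value 0) x 2^6 = 0
  Digit '1' (value 1) x 2^5 = 32
  Digit '1' (value 1) x 2^4 = 16
  Digit '1' (value 1) x 2^3 = 8
  Digit '0' (value 0) x 2^2 = 0
  Digit '1' (value 1) x 2^1 = 2
  Digit '1' (value 1) x 2^0 = 1
Sum = 5307

5307


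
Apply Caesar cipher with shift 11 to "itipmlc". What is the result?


Caesar cipher: shift "itipmlc" by 11
  'i' (pos 8) + 11 = pos 19 = 't'
  't' (pos 19) + 11 = pos 4 = 'e'
  'i' (pos 8) + 11 = pos 19 = 't'
  'p' (pos 15) + 11 = pos 0 = 'a'
  'm' (pos 12) + 11 = pos 23 = 'x'
  'l' (pos 11) + 11 = pos 22 = 'w'
  'c' (pos 2) + 11 = pos 13 = 'n'
Result: tetaxwn

tetaxwn


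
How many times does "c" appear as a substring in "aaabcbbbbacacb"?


Searching for "c" in "aaabcbbbbacacb"
Scanning each position:
  Position 0: "a" => no
  Position 1: "a" => no
  Position 2: "a" => no
  Position 3: "b" => no
  Position 4: "c" => MATCH
  Position 5: "b" => no
  Position 6: "b" => no
  Position 7: "b" => no
  Position 8: "b" => no
  Position 9: "a" => no
  Position 10: "c" => MATCH
  Position 11: "a" => no
  Position 12: "c" => MATCH
  Position 13: "b" => no
Total occurrences: 3

3


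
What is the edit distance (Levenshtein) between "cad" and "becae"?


Computing edit distance: "cad" -> "becae"
DP table:
           b    e    c    a    e
      0    1    2    3    4    5
  c   1    1    2    2    3    4
  a   2    2    2    3    2    3
  d   3    3    3    3    3    3
Edit distance = dp[3][5] = 3

3


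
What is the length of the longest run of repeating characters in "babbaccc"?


Input: "babbaccc"
Scanning for longest run:
  Position 1 ('a'): new char, reset run to 1
  Position 2 ('b'): new char, reset run to 1
  Position 3 ('b'): continues run of 'b', length=2
  Position 4 ('a'): new char, reset run to 1
  Position 5 ('c'): new char, reset run to 1
  Position 6 ('c'): continues run of 'c', length=2
  Position 7 ('c'): continues run of 'c', length=3
Longest run: 'c' with length 3

3


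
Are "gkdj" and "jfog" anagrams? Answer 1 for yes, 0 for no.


Strings: "gkdj", "jfog"
Sorted first:  dgjk
Sorted second: fgjo
Differ at position 0: 'd' vs 'f' => not anagrams

0


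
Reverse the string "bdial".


Input: bdial
Reading characters right to left:
  Position 4: 'l'
  Position 3: 'a'
  Position 2: 'i'
  Position 1: 'd'
  Position 0: 'b'
Reversed: laidb

laidb


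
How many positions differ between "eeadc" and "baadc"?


Comparing "eeadc" and "baadc" position by position:
  Position 0: 'e' vs 'b' => DIFFER
  Position 1: 'e' vs 'a' => DIFFER
  Position 2: 'a' vs 'a' => same
  Position 3: 'd' vs 'd' => same
  Position 4: 'c' vs 'c' => same
Positions that differ: 2

2


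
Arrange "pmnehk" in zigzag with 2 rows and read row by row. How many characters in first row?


Zigzag "pmnehk" into 2 rows:
Placing characters:
  'p' => row 0
  'm' => row 1
  'n' => row 0
  'e' => row 1
  'h' => row 0
  'k' => row 1
Rows:
  Row 0: "pnh"
  Row 1: "mek"
First row length: 3

3


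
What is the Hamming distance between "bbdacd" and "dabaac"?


Comparing "bbdacd" and "dabaac" position by position:
  Position 0: 'b' vs 'd' => differ
  Position 1: 'b' vs 'a' => differ
  Position 2: 'd' vs 'b' => differ
  Position 3: 'a' vs 'a' => same
  Position 4: 'c' vs 'a' => differ
  Position 5: 'd' vs 'c' => differ
Total differences (Hamming distance): 5

5


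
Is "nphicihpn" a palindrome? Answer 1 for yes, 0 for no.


Input: nphicihpn
Reversed: nphicihpn
  Compare pos 0 ('n') with pos 8 ('n'): match
  Compare pos 1 ('p') with pos 7 ('p'): match
  Compare pos 2 ('h') with pos 6 ('h'): match
  Compare pos 3 ('i') with pos 5 ('i'): match
Result: palindrome

1


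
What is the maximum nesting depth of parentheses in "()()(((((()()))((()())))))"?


Input: "()()(((((()()))((()())))))"
Tracking depth:
  Position 0 '(': depth becomes 1
  Position 1 ')': depth becomes 0
  Position 2 '(': depth becomes 1
  Position 3 ')': depth becomes 0
  Position 4 '(': depth becomes 1
  Position 5 '(': depth becomes 2
  Position 6 '(': depth becomes 3
  Position 7 '(': depth becomes 4
  Position 8 '(': depth becomes 5
  Position 9 '(': depth becomes 6
  Position 10 ')': depth becomes 5
  Position 11 '(': depth becomes 6
  Position 12 ')': depth becomes 5
  Position 13 ')': depth becomes 4
  Position 14 ')': depth becomes 3
  Position 15 '(': depth becomes 4
  Position 16 '(': depth becomes 5
  Position 17 '(': depth becomes 6
  Position 18 ')': depth becomes 5
  Position 19 '(': depth becomes 6
  Position 20 ')': depth becomes 5
  Position 21 ')': depth becomes 4
  Position 22 ')': depth becomes 3
  Position 23 ')': depth becomes 2
  Position 24 ')': depth becomes 1
  Position 25 ')': depth becomes 0
Maximum depth reached: 6

6


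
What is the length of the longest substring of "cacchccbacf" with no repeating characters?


Input: "cacchccbacf"
Sliding window (track last position of each char):
  Position 0 ('c'): window [0,0] length 1 -- new best
  Position 1 ('a'): window [0,1] length 2 -- new best
  Position 2 ('c'): repeat (last at 0), move window start to 1
  Position 2 ('c'): window [1,2] length 2
  Position 3 ('c'): repeat (last at 2), move window start to 3
  Position 3 ('c'): window [3,3] length 1
  Position 4 ('h'): window [3,4] length 2
  Position 5 ('c'): repeat (last at 3), move window start to 4
  Position 5 ('c'): window [4,5] length 2
  Position 6 ('c'): repeat (last at 5), move window start to 6
  Position 6 ('c'): window [6,6] length 1
  Position 7 ('b'): window [6,7] length 2
  Position 8 ('a'): window [6,8] length 3 -- new best
  Position 9 ('c'): repeat (last at 6), move window start to 7
  Position 9 ('c'): window [7,9] length 3
  Position 10 ('f'): window [7,10] length 4 -- new best
Longest substring with no repeats: "bacf" with length 4

4


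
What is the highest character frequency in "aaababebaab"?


Input: aaababebaab
Character counts:
  'a': 6
  'b': 4
  'e': 1
Maximum frequency: 6

6


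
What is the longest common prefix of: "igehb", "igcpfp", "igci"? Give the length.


Words: igehb, igcpfp, igci
  Position 0: all 'i' => match
  Position 1: all 'g' => match
  Position 2: ('e', 'c', 'c') => mismatch, stop
LCP = "ig" (length 2)

2


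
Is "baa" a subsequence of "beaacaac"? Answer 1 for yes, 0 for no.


Check if "baa" is a subsequence of "beaacaac"
Greedy scan:
  Position 0 ('b'): matches sub[0] = 'b'
  Position 1 ('e'): no match needed
  Position 2 ('a'): matches sub[1] = 'a'
  Position 3 ('a'): matches sub[2] = 'a'
  Position 4 ('c'): no match needed
  Position 5 ('a'): no match needed
  Position 6 ('a'): no match needed
  Position 7 ('c'): no match needed
All 3 characters matched => is a subsequence

1


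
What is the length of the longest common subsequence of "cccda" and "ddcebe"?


LCS of "cccda" and "ddcebe"
DP table:
           d    d    c    e    b    e
      0    0    0    0    0    0    0
  c   0    0    0    1    1    1    1
  c   0    0    0    1    1    1    1
  c   0    0    0    1    1    1    1
  d   0    1    1    1    1    1    1
  a   0    1    1    1    1    1    1
LCS length = dp[5][6] = 1

1


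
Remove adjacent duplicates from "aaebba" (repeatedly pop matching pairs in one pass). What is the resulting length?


Input: aaebba
Stack-based adjacent duplicate removal:
  Read 'a': push. Stack: a
  Read 'a': matches stack top 'a' => pop. Stack: (empty)
  Read 'e': push. Stack: e
  Read 'b': push. Stack: eb
  Read 'b': matches stack top 'b' => pop. Stack: e
  Read 'a': push. Stack: ea
Final stack: "ea" (length 2)

2


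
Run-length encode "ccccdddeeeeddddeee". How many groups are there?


Input: ccccdddeeeeddddeee
Scanning for consecutive runs:
  Group 1: 'c' x 4 (positions 0-3)
  Group 2: 'd' x 3 (positions 4-6)
  Group 3: 'e' x 4 (positions 7-10)
  Group 4: 'd' x 4 (positions 11-14)
  Group 5: 'e' x 3 (positions 15-17)
Total groups: 5

5


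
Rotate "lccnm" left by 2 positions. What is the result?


Input: "lccnm", rotate left by 2
First 2 characters: "lc"
Remaining characters: "cnm"
Concatenate remaining + first: "cnm" + "lc" = "cnmlc"

cnmlc


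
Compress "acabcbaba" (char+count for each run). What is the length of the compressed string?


Input: acabcbaba
Runs:
  'a' x 1 => "a1"
  'c' x 1 => "c1"
  'a' x 1 => "a1"
  'b' x 1 => "b1"
  'c' x 1 => "c1"
  'b' x 1 => "b1"
  'a' x 1 => "a1"
  'b' x 1 => "b1"
  'a' x 1 => "a1"
Compressed: "a1c1a1b1c1b1a1b1a1"
Compressed length: 18

18


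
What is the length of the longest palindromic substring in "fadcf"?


Input: "fadcf"
Checking substrings for palindromes:
  No multi-char palindromic substrings found
Longest palindromic substring: "f" with length 1

1


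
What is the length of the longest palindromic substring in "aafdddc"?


Input: "aafdddc"
Checking substrings for palindromes:
  [3:6] "ddd" (len 3) => palindrome
  [0:2] "aa" (len 2) => palindrome
  [3:5] "dd" (len 2) => palindrome
  [4:6] "dd" (len 2) => palindrome
Longest palindromic substring: "ddd" with length 3

3


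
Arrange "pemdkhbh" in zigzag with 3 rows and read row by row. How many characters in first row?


Zigzag "pemdkhbh" into 3 rows:
Placing characters:
  'p' => row 0
  'e' => row 1
  'm' => row 2
  'd' => row 1
  'k' => row 0
  'h' => row 1
  'b' => row 2
  'h' => row 1
Rows:
  Row 0: "pk"
  Row 1: "edhh"
  Row 2: "mb"
First row length: 2

2


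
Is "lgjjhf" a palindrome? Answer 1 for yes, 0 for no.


Input: lgjjhf
Reversed: fhjjgl
  Compare pos 0 ('l') with pos 5 ('f'): MISMATCH
  Compare pos 1 ('g') with pos 4 ('h'): MISMATCH
  Compare pos 2 ('j') with pos 3 ('j'): match
Result: not a palindrome

0


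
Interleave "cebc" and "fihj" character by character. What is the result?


Interleaving "cebc" and "fihj":
  Position 0: 'c' from first, 'f' from second => "cf"
  Position 1: 'e' from first, 'i' from second => "ei"
  Position 2: 'b' from first, 'h' from second => "bh"
  Position 3: 'c' from first, 'j' from second => "cj"
Result: cfeibhcj

cfeibhcj


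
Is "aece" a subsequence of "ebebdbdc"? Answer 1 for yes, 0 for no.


Check if "aece" is a subsequence of "ebebdbdc"
Greedy scan:
  Position 0 ('e'): no match needed
  Position 1 ('b'): no match needed
  Position 2 ('e'): no match needed
  Position 3 ('b'): no match needed
  Position 4 ('d'): no match needed
  Position 5 ('b'): no match needed
  Position 6 ('d'): no match needed
  Position 7 ('c'): no match needed
Only matched 0/4 characters => not a subsequence

0


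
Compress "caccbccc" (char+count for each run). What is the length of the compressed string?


Input: caccbccc
Runs:
  'c' x 1 => "c1"
  'a' x 1 => "a1"
  'c' x 2 => "c2"
  'b' x 1 => "b1"
  'c' x 3 => "c3"
Compressed: "c1a1c2b1c3"
Compressed length: 10

10


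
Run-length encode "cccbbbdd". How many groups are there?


Input: cccbbbdd
Scanning for consecutive runs:
  Group 1: 'c' x 3 (positions 0-2)
  Group 2: 'b' x 3 (positions 3-5)
  Group 3: 'd' x 2 (positions 6-7)
Total groups: 3

3


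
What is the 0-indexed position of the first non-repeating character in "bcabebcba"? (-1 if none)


Input: bcabebcba
Character frequencies:
  'a': 2
  'b': 4
  'c': 2
  'e': 1
Scanning left to right for freq == 1:
  Position 0 ('b'): freq=4, skip
  Position 1 ('c'): freq=2, skip
  Position 2 ('a'): freq=2, skip
  Position 3 ('b'): freq=4, skip
  Position 4 ('e'): unique! => answer = 4

4


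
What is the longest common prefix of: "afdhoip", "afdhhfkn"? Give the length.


Words: afdhoip, afdhhfkn
  Position 0: all 'a' => match
  Position 1: all 'f' => match
  Position 2: all 'd' => match
  Position 3: all 'h' => match
  Position 4: ('o', 'h') => mismatch, stop
LCP = "afdh" (length 4)

4


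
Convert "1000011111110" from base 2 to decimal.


Input: "1000011111110" in base 2
Positional expansion:
  Digit '1' (value 1) x 2^12 = 4096
  Digit '0' (value 0) x 2^11 = 0
  Digit '0' (value 0) x 2^10 = 0
  Digit '0' (value 0) x 2^9 = 0
  Digit '0' (value 0) x 2^8 = 0
  Digit '1' (value 1) x 2^7 = 128
  Digit '1' (value 1) x 2^6 = 64
  Digit '1' (value 1) x 2^5 = 32
  Digit '1' (value 1) x 2^4 = 16
  Digit '1' (value 1) x 2^3 = 8
  Digit '1' (value 1) x 2^2 = 4
  Digit '1' (value 1) x 2^1 = 2
  Digit '0' (value 0) x 2^0 = 0
Sum = 4350

4350


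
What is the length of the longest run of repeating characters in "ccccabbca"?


Input: "ccccabbca"
Scanning for longest run:
  Position 1 ('c'): continues run of 'c', length=2
  Position 2 ('c'): continues run of 'c', length=3
  Position 3 ('c'): continues run of 'c', length=4
  Position 4 ('a'): new char, reset run to 1
  Position 5 ('b'): new char, reset run to 1
  Position 6 ('b'): continues run of 'b', length=2
  Position 7 ('c'): new char, reset run to 1
  Position 8 ('a'): new char, reset run to 1
Longest run: 'c' with length 4

4


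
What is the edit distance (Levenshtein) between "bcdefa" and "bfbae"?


Computing edit distance: "bcdefa" -> "bfbae"
DP table:
           b    f    b    a    e
      0    1    2    3    4    5
  b   1    0    1    2    3    4
  c   2    1    1    2    3    4
  d   3    2    2    2    3    4
  e   4    3    3    3    3    3
  f   5    4    3    4    4    4
  a   6    5    4    4    4    5
Edit distance = dp[6][5] = 5

5


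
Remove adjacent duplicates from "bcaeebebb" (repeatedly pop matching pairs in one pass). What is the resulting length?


Input: bcaeebebb
Stack-based adjacent duplicate removal:
  Read 'b': push. Stack: b
  Read 'c': push. Stack: bc
  Read 'a': push. Stack: bca
  Read 'e': push. Stack: bcae
  Read 'e': matches stack top 'e' => pop. Stack: bca
  Read 'b': push. Stack: bcab
  Read 'e': push. Stack: bcabe
  Read 'b': push. Stack: bcabeb
  Read 'b': matches stack top 'b' => pop. Stack: bcabe
Final stack: "bcabe" (length 5)

5


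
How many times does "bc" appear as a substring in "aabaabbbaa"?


Searching for "bc" in "aabaabbbaa"
Scanning each position:
  Position 0: "aa" => no
  Position 1: "ab" => no
  Position 2: "ba" => no
  Position 3: "aa" => no
  Position 4: "ab" => no
  Position 5: "bb" => no
  Position 6: "bb" => no
  Position 7: "ba" => no
  Position 8: "aa" => no
Total occurrences: 0

0


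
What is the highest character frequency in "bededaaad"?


Input: bededaaad
Character counts:
  'a': 3
  'b': 1
  'd': 3
  'e': 2
Maximum frequency: 3

3


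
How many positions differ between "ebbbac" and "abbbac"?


Comparing "ebbbac" and "abbbac" position by position:
  Position 0: 'e' vs 'a' => DIFFER
  Position 1: 'b' vs 'b' => same
  Position 2: 'b' vs 'b' => same
  Position 3: 'b' vs 'b' => same
  Position 4: 'a' vs 'a' => same
  Position 5: 'c' vs 'c' => same
Positions that differ: 1

1


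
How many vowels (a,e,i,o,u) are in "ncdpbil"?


Input: ncdpbil
Checking each character:
  'n' at position 0: consonant
  'c' at position 1: consonant
  'd' at position 2: consonant
  'p' at position 3: consonant
  'b' at position 4: consonant
  'i' at position 5: vowel (running total: 1)
  'l' at position 6: consonant
Total vowels: 1

1


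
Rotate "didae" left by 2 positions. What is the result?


Input: "didae", rotate left by 2
First 2 characters: "di"
Remaining characters: "dae"
Concatenate remaining + first: "dae" + "di" = "daedi"

daedi


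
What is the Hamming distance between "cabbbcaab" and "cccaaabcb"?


Comparing "cabbbcaab" and "cccaaabcb" position by position:
  Position 0: 'c' vs 'c' => same
  Position 1: 'a' vs 'c' => differ
  Position 2: 'b' vs 'c' => differ
  Position 3: 'b' vs 'a' => differ
  Position 4: 'b' vs 'a' => differ
  Position 5: 'c' vs 'a' => differ
  Position 6: 'a' vs 'b' => differ
  Position 7: 'a' vs 'c' => differ
  Position 8: 'b' vs 'b' => same
Total differences (Hamming distance): 7

7


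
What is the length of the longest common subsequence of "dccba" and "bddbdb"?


LCS of "dccba" and "bddbdb"
DP table:
           b    d    d    b    d    b
      0    0    0    0    0    0    0
  d   0    0    1    1    1    1    1
  c   0    0    1    1    1    1    1
  c   0    0    1    1    1    1    1
  b   0    1    1    1    2    2    2
  a   0    1    1    1    2    2    2
LCS length = dp[5][6] = 2

2


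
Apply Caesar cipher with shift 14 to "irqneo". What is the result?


Caesar cipher: shift "irqneo" by 14
  'i' (pos 8) + 14 = pos 22 = 'w'
  'r' (pos 17) + 14 = pos 5 = 'f'
  'q' (pos 16) + 14 = pos 4 = 'e'
  'n' (pos 13) + 14 = pos 1 = 'b'
  'e' (pos 4) + 14 = pos 18 = 's'
  'o' (pos 14) + 14 = pos 2 = 'c'
Result: wfebsc

wfebsc


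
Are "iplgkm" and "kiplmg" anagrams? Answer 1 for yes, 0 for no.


Strings: "iplgkm", "kiplmg"
Sorted first:  giklmp
Sorted second: giklmp
Sorted forms match => anagrams

1


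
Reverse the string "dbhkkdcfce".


Input: dbhkkdcfce
Reading characters right to left:
  Position 9: 'e'
  Position 8: 'c'
  Position 7: 'f'
  Position 6: 'c'
  Position 5: 'd'
  Position 4: 'k'
  Position 3: 'k'
  Position 2: 'h'
  Position 1: 'b'
  Position 0: 'd'
Reversed: ecfcdkkhbd

ecfcdkkhbd


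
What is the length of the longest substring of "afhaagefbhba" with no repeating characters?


Input: "afhaagefbhba"
Sliding window (track last position of each char):
  Position 0 ('a'): window [0,0] length 1 -- new best
  Position 1 ('f'): window [0,1] length 2 -- new best
  Position 2 ('h'): window [0,2] length 3 -- new best
  Position 3 ('a'): repeat (last at 0), move window start to 1
  Position 3 ('a'): window [1,3] length 3
  Position 4 ('a'): repeat (last at 3), move window start to 4
  Position 4 ('a'): window [4,4] length 1
  Position 5 ('g'): window [4,5] length 2
  Position 6 ('e'): window [4,6] length 3
  Position 7 ('f'): window [4,7] length 4 -- new best
  Position 8 ('b'): window [4,8] length 5 -- new best
  Position 9 ('h'): window [4,9] length 6 -- new best
  Position 10 ('b'): repeat (last at 8), move window start to 9
  Position 10 ('b'): window [9,10] length 2
  Position 11 ('a'): window [9,11] length 3
Longest substring with no repeats: "agefbh" with length 6

6


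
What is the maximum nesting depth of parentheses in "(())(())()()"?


Input: "(())(())()()"
Tracking depth:
  Position 0 '(': depth becomes 1
  Position 1 '(': depth becomes 2
  Position 2 ')': depth becomes 1
  Position 3 ')': depth becomes 0
  Position 4 '(': depth becomes 1
  Position 5 '(': depth becomes 2
  Position 6 ')': depth becomes 1
  Position 7 ')': depth becomes 0
  Position 8 '(': depth becomes 1
  Position 9 ')': depth becomes 0
  Position 10 '(': depth becomes 1
  Position 11 ')': depth becomes 0
Maximum depth reached: 2

2


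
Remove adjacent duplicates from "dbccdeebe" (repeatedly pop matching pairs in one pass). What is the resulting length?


Input: dbccdeebe
Stack-based adjacent duplicate removal:
  Read 'd': push. Stack: d
  Read 'b': push. Stack: db
  Read 'c': push. Stack: dbc
  Read 'c': matches stack top 'c' => pop. Stack: db
  Read 'd': push. Stack: dbd
  Read 'e': push. Stack: dbde
  Read 'e': matches stack top 'e' => pop. Stack: dbd
  Read 'b': push. Stack: dbdb
  Read 'e': push. Stack: dbdbe
Final stack: "dbdbe" (length 5)

5


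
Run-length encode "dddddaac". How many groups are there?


Input: dddddaac
Scanning for consecutive runs:
  Group 1: 'd' x 5 (positions 0-4)
  Group 2: 'a' x 2 (positions 5-6)
  Group 3: 'c' x 1 (positions 7-7)
Total groups: 3

3


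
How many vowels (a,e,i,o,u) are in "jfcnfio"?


Input: jfcnfio
Checking each character:
  'j' at position 0: consonant
  'f' at position 1: consonant
  'c' at position 2: consonant
  'n' at position 3: consonant
  'f' at position 4: consonant
  'i' at position 5: vowel (running total: 1)
  'o' at position 6: vowel (running total: 2)
Total vowels: 2

2


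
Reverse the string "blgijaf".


Input: blgijaf
Reading characters right to left:
  Position 6: 'f'
  Position 5: 'a'
  Position 4: 'j'
  Position 3: 'i'
  Position 2: 'g'
  Position 1: 'l'
  Position 0: 'b'
Reversed: fajiglb

fajiglb


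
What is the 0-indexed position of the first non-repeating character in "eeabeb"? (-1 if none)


Input: eeabeb
Character frequencies:
  'a': 1
  'b': 2
  'e': 3
Scanning left to right for freq == 1:
  Position 0 ('e'): freq=3, skip
  Position 1 ('e'): freq=3, skip
  Position 2 ('a'): unique! => answer = 2

2


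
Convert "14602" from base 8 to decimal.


Input: "14602" in base 8
Positional expansion:
  Digit '1' (value 1) x 8^4 = 4096
  Digit '4' (value 4) x 8^3 = 2048
  Digit '6' (value 6) x 8^2 = 384
  Digit '0' (value 0) x 8^1 = 0
  Digit '2' (value 2) x 8^0 = 2
Sum = 6530

6530


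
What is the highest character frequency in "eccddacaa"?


Input: eccddacaa
Character counts:
  'a': 3
  'c': 3
  'd': 2
  'e': 1
Maximum frequency: 3

3


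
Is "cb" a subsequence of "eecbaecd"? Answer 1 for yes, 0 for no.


Check if "cb" is a subsequence of "eecbaecd"
Greedy scan:
  Position 0 ('e'): no match needed
  Position 1 ('e'): no match needed
  Position 2 ('c'): matches sub[0] = 'c'
  Position 3 ('b'): matches sub[1] = 'b'
  Position 4 ('a'): no match needed
  Position 5 ('e'): no match needed
  Position 6 ('c'): no match needed
  Position 7 ('d'): no match needed
All 2 characters matched => is a subsequence

1


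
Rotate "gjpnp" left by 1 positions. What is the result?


Input: "gjpnp", rotate left by 1
First 1 characters: "g"
Remaining characters: "jpnp"
Concatenate remaining + first: "jpnp" + "g" = "jpnpg"

jpnpg


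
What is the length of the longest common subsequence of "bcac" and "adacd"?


LCS of "bcac" and "adacd"
DP table:
           a    d    a    c    d
      0    0    0    0    0    0
  b   0    0    0    0    0    0
  c   0    0    0    0    1    1
  a   0    1    1    1    1    1
  c   0    1    1    1    2    2
LCS length = dp[4][5] = 2

2


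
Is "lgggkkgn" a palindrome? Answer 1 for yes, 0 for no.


Input: lgggkkgn
Reversed: ngkkgggl
  Compare pos 0 ('l') with pos 7 ('n'): MISMATCH
  Compare pos 1 ('g') with pos 6 ('g'): match
  Compare pos 2 ('g') with pos 5 ('k'): MISMATCH
  Compare pos 3 ('g') with pos 4 ('k'): MISMATCH
Result: not a palindrome

0


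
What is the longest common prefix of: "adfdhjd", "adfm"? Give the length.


Words: adfdhjd, adfm
  Position 0: all 'a' => match
  Position 1: all 'd' => match
  Position 2: all 'f' => match
  Position 3: ('d', 'm') => mismatch, stop
LCP = "adf" (length 3)

3


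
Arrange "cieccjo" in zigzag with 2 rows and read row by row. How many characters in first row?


Zigzag "cieccjo" into 2 rows:
Placing characters:
  'c' => row 0
  'i' => row 1
  'e' => row 0
  'c' => row 1
  'c' => row 0
  'j' => row 1
  'o' => row 0
Rows:
  Row 0: "ceco"
  Row 1: "icj"
First row length: 4

4


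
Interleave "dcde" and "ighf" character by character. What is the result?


Interleaving "dcde" and "ighf":
  Position 0: 'd' from first, 'i' from second => "di"
  Position 1: 'c' from first, 'g' from second => "cg"
  Position 2: 'd' from first, 'h' from second => "dh"
  Position 3: 'e' from first, 'f' from second => "ef"
Result: dicgdhef

dicgdhef


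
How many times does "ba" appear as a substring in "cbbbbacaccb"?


Searching for "ba" in "cbbbbacaccb"
Scanning each position:
  Position 0: "cb" => no
  Position 1: "bb" => no
  Position 2: "bb" => no
  Position 3: "bb" => no
  Position 4: "ba" => MATCH
  Position 5: "ac" => no
  Position 6: "ca" => no
  Position 7: "ac" => no
  Position 8: "cc" => no
  Position 9: "cb" => no
Total occurrences: 1

1


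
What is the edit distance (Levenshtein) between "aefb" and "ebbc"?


Computing edit distance: "aefb" -> "ebbc"
DP table:
           e    b    b    c
      0    1    2    3    4
  a   1    1    2    3    4
  e   2    1    2    3    4
  f   3    2    2    3    4
  b   4    3    2    2    3
Edit distance = dp[4][4] = 3

3


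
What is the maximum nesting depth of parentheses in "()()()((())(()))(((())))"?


Input: "()()()((())(()))(((())))"
Tracking depth:
  Position 0 '(': depth becomes 1
  Position 1 ')': depth becomes 0
  Position 2 '(': depth becomes 1
  Position 3 ')': depth becomes 0
  Position 4 '(': depth becomes 1
  Position 5 ')': depth becomes 0
  Position 6 '(': depth becomes 1
  Position 7 '(': depth becomes 2
  Position 8 '(': depth becomes 3
  Position 9 ')': depth becomes 2
  Position 10 ')': depth becomes 1
  Position 11 '(': depth becomes 2
  Position 12 '(': depth becomes 3
  Position 13 ')': depth becomes 2
  Position 14 ')': depth becomes 1
  Position 15 ')': depth becomes 0
  Position 16 '(': depth becomes 1
  Position 17 '(': depth becomes 2
  Position 18 '(': depth becomes 3
  Position 19 '(': depth becomes 4
  Position 20 ')': depth becomes 3
  Position 21 ')': depth becomes 2
  Position 22 ')': depth becomes 1
  Position 23 ')': depth becomes 0
Maximum depth reached: 4

4


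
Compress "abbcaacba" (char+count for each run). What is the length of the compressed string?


Input: abbcaacba
Runs:
  'a' x 1 => "a1"
  'b' x 2 => "b2"
  'c' x 1 => "c1"
  'a' x 2 => "a2"
  'c' x 1 => "c1"
  'b' x 1 => "b1"
  'a' x 1 => "a1"
Compressed: "a1b2c1a2c1b1a1"
Compressed length: 14

14


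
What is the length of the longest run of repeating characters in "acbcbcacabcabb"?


Input: "acbcbcacabcabb"
Scanning for longest run:
  Position 1 ('c'): new char, reset run to 1
  Position 2 ('b'): new char, reset run to 1
  Position 3 ('c'): new char, reset run to 1
  Position 4 ('b'): new char, reset run to 1
  Position 5 ('c'): new char, reset run to 1
  Position 6 ('a'): new char, reset run to 1
  Position 7 ('c'): new char, reset run to 1
  Position 8 ('a'): new char, reset run to 1
  Position 9 ('b'): new char, reset run to 1
  Position 10 ('c'): new char, reset run to 1
  Position 11 ('a'): new char, reset run to 1
  Position 12 ('b'): new char, reset run to 1
  Position 13 ('b'): continues run of 'b', length=2
Longest run: 'b' with length 2

2


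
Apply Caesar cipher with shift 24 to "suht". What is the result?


Caesar cipher: shift "suht" by 24
  's' (pos 18) + 24 = pos 16 = 'q'
  'u' (pos 20) + 24 = pos 18 = 's'
  'h' (pos 7) + 24 = pos 5 = 'f'
  't' (pos 19) + 24 = pos 17 = 'r'
Result: qsfr

qsfr


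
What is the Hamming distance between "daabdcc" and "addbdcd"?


Comparing "daabdcc" and "addbdcd" position by position:
  Position 0: 'd' vs 'a' => differ
  Position 1: 'a' vs 'd' => differ
  Position 2: 'a' vs 'd' => differ
  Position 3: 'b' vs 'b' => same
  Position 4: 'd' vs 'd' => same
  Position 5: 'c' vs 'c' => same
  Position 6: 'c' vs 'd' => differ
Total differences (Hamming distance): 4

4


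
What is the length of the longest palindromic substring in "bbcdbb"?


Input: "bbcdbb"
Checking substrings for palindromes:
  [0:2] "bb" (len 2) => palindrome
  [4:6] "bb" (len 2) => palindrome
Longest palindromic substring: "bb" with length 2

2


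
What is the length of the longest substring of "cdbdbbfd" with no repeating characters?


Input: "cdbdbbfd"
Sliding window (track last position of each char):
  Position 0 ('c'): window [0,0] length 1 -- new best
  Position 1 ('d'): window [0,1] length 2 -- new best
  Position 2 ('b'): window [0,2] length 3 -- new best
  Position 3 ('d'): repeat (last at 1), move window start to 2
  Position 3 ('d'): window [2,3] length 2
  Position 4 ('b'): repeat (last at 2), move window start to 3
  Position 4 ('b'): window [3,4] length 2
  Position 5 ('b'): repeat (last at 4), move window start to 5
  Position 5 ('b'): window [5,5] length 1
  Position 6 ('f'): window [5,6] length 2
  Position 7 ('d'): window [5,7] length 3
Longest substring with no repeats: "cdb" with length 3

3


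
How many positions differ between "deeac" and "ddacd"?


Comparing "deeac" and "ddacd" position by position:
  Position 0: 'd' vs 'd' => same
  Position 1: 'e' vs 'd' => DIFFER
  Position 2: 'e' vs 'a' => DIFFER
  Position 3: 'a' vs 'c' => DIFFER
  Position 4: 'c' vs 'd' => DIFFER
Positions that differ: 4

4


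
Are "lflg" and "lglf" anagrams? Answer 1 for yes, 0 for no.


Strings: "lflg", "lglf"
Sorted first:  fgll
Sorted second: fgll
Sorted forms match => anagrams

1


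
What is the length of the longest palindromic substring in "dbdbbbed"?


Input: "dbdbbbed"
Checking substrings for palindromes:
  [0:3] "dbd" (len 3) => palindrome
  [1:4] "bdb" (len 3) => palindrome
  [3:6] "bbb" (len 3) => palindrome
  [3:5] "bb" (len 2) => palindrome
  [4:6] "bb" (len 2) => palindrome
Longest palindromic substring: "dbd" with length 3

3


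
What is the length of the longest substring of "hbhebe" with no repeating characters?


Input: "hbhebe"
Sliding window (track last position of each char):
  Position 0 ('h'): window [0,0] length 1 -- new best
  Position 1 ('b'): window [0,1] length 2 -- new best
  Position 2 ('h'): repeat (last at 0), move window start to 1
  Position 2 ('h'): window [1,2] length 2
  Position 3 ('e'): window [1,3] length 3 -- new best
  Position 4 ('b'): repeat (last at 1), move window start to 2
  Position 4 ('b'): window [2,4] length 3
  Position 5 ('e'): repeat (last at 3), move window start to 4
  Position 5 ('e'): window [4,5] length 2
Longest substring with no repeats: "bhe" with length 3

3


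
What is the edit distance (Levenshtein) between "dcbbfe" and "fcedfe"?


Computing edit distance: "dcbbfe" -> "fcedfe"
DP table:
           f    c    e    d    f    e
      0    1    2    3    4    5    6
  d   1    1    2    3    3    4    5
  c   2    2    1    2    3    4    5
  b   3    3    2    2    3    4    5
  b   4    4    3    3    3    4    5
  f   5    4    4    4    4    3    4
  e   6    5    5    4    5    4    3
Edit distance = dp[6][6] = 3

3


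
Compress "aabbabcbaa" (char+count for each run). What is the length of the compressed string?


Input: aabbabcbaa
Runs:
  'a' x 2 => "a2"
  'b' x 2 => "b2"
  'a' x 1 => "a1"
  'b' x 1 => "b1"
  'c' x 1 => "c1"
  'b' x 1 => "b1"
  'a' x 2 => "a2"
Compressed: "a2b2a1b1c1b1a2"
Compressed length: 14

14


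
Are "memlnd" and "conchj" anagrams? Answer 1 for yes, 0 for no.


Strings: "memlnd", "conchj"
Sorted first:  delmmn
Sorted second: cchjno
Differ at position 0: 'd' vs 'c' => not anagrams

0


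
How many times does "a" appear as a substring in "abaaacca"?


Searching for "a" in "abaaacca"
Scanning each position:
  Position 0: "a" => MATCH
  Position 1: "b" => no
  Position 2: "a" => MATCH
  Position 3: "a" => MATCH
  Position 4: "a" => MATCH
  Position 5: "c" => no
  Position 6: "c" => no
  Position 7: "a" => MATCH
Total occurrences: 5

5


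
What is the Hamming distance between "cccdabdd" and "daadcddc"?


Comparing "cccdabdd" and "daadcddc" position by position:
  Position 0: 'c' vs 'd' => differ
  Position 1: 'c' vs 'a' => differ
  Position 2: 'c' vs 'a' => differ
  Position 3: 'd' vs 'd' => same
  Position 4: 'a' vs 'c' => differ
  Position 5: 'b' vs 'd' => differ
  Position 6: 'd' vs 'd' => same
  Position 7: 'd' vs 'c' => differ
Total differences (Hamming distance): 6

6


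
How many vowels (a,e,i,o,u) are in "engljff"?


Input: engljff
Checking each character:
  'e' at position 0: vowel (running total: 1)
  'n' at position 1: consonant
  'g' at position 2: consonant
  'l' at position 3: consonant
  'j' at position 4: consonant
  'f' at position 5: consonant
  'f' at position 6: consonant
Total vowels: 1

1


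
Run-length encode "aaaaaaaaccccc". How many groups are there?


Input: aaaaaaaaccccc
Scanning for consecutive runs:
  Group 1: 'a' x 8 (positions 0-7)
  Group 2: 'c' x 5 (positions 8-12)
Total groups: 2

2


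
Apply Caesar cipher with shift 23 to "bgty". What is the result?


Caesar cipher: shift "bgty" by 23
  'b' (pos 1) + 23 = pos 24 = 'y'
  'g' (pos 6) + 23 = pos 3 = 'd'
  't' (pos 19) + 23 = pos 16 = 'q'
  'y' (pos 24) + 23 = pos 21 = 'v'
Result: ydqv

ydqv


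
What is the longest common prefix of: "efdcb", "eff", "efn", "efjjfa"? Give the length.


Words: efdcb, eff, efn, efjjfa
  Position 0: all 'e' => match
  Position 1: all 'f' => match
  Position 2: ('d', 'f', 'n', 'j') => mismatch, stop
LCP = "ef" (length 2)

2


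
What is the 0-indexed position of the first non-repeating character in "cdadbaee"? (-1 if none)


Input: cdadbaee
Character frequencies:
  'a': 2
  'b': 1
  'c': 1
  'd': 2
  'e': 2
Scanning left to right for freq == 1:
  Position 0 ('c'): unique! => answer = 0

0


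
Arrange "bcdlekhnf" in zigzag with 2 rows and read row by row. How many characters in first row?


Zigzag "bcdlekhnf" into 2 rows:
Placing characters:
  'b' => row 0
  'c' => row 1
  'd' => row 0
  'l' => row 1
  'e' => row 0
  'k' => row 1
  'h' => row 0
  'n' => row 1
  'f' => row 0
Rows:
  Row 0: "bdehf"
  Row 1: "clkn"
First row length: 5

5


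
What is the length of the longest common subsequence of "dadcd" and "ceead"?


LCS of "dadcd" and "ceead"
DP table:
           c    e    e    a    d
      0    0    0    0    0    0
  d   0    0    0    0    0    1
  a   0    0    0    0    1    1
  d   0    0    0    0    1    2
  c   0    1    1    1    1    2
  d   0    1    1    1    1    2
LCS length = dp[5][5] = 2

2


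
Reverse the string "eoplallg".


Input: eoplallg
Reading characters right to left:
  Position 7: 'g'
  Position 6: 'l'
  Position 5: 'l'
  Position 4: 'a'
  Position 3: 'l'
  Position 2: 'p'
  Position 1: 'o'
  Position 0: 'e'
Reversed: gllalpoe

gllalpoe


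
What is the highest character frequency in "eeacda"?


Input: eeacda
Character counts:
  'a': 2
  'c': 1
  'd': 1
  'e': 2
Maximum frequency: 2

2


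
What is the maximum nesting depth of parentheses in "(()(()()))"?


Input: "(()(()()))"
Tracking depth:
  Position 0 '(': depth becomes 1
  Position 1 '(': depth becomes 2
  Position 2 ')': depth becomes 1
  Position 3 '(': depth becomes 2
  Position 4 '(': depth becomes 3
  Position 5 ')': depth becomes 2
  Position 6 '(': depth becomes 3
  Position 7 ')': depth becomes 2
  Position 8 ')': depth becomes 1
  Position 9 ')': depth becomes 0
Maximum depth reached: 3

3


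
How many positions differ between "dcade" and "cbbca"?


Comparing "dcade" and "cbbca" position by position:
  Position 0: 'd' vs 'c' => DIFFER
  Position 1: 'c' vs 'b' => DIFFER
  Position 2: 'a' vs 'b' => DIFFER
  Position 3: 'd' vs 'c' => DIFFER
  Position 4: 'e' vs 'a' => DIFFER
Positions that differ: 5

5


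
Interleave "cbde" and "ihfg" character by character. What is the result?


Interleaving "cbde" and "ihfg":
  Position 0: 'c' from first, 'i' from second => "ci"
  Position 1: 'b' from first, 'h' from second => "bh"
  Position 2: 'd' from first, 'f' from second => "df"
  Position 3: 'e' from first, 'g' from second => "eg"
Result: cibhdfeg

cibhdfeg


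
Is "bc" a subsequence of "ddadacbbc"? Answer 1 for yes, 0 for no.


Check if "bc" is a subsequence of "ddadacbbc"
Greedy scan:
  Position 0 ('d'): no match needed
  Position 1 ('d'): no match needed
  Position 2 ('a'): no match needed
  Position 3 ('d'): no match needed
  Position 4 ('a'): no match needed
  Position 5 ('c'): no match needed
  Position 6 ('b'): matches sub[0] = 'b'
  Position 7 ('b'): no match needed
  Position 8 ('c'): matches sub[1] = 'c'
All 2 characters matched => is a subsequence

1


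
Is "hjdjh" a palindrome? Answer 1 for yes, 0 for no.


Input: hjdjh
Reversed: hjdjh
  Compare pos 0 ('h') with pos 4 ('h'): match
  Compare pos 1 ('j') with pos 3 ('j'): match
Result: palindrome

1


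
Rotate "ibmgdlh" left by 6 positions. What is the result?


Input: "ibmgdlh", rotate left by 6
First 6 characters: "ibmgdl"
Remaining characters: "h"
Concatenate remaining + first: "h" + "ibmgdl" = "hibmgdl"

hibmgdl


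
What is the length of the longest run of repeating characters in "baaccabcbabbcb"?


Input: "baaccabcbabbcb"
Scanning for longest run:
  Position 1 ('a'): new char, reset run to 1
  Position 2 ('a'): continues run of 'a', length=2
  Position 3 ('c'): new char, reset run to 1
  Position 4 ('c'): continues run of 'c', length=2
  Position 5 ('a'): new char, reset run to 1
  Position 6 ('b'): new char, reset run to 1
  Position 7 ('c'): new char, reset run to 1
  Position 8 ('b'): new char, reset run to 1
  Position 9 ('a'): new char, reset run to 1
  Position 10 ('b'): new char, reset run to 1
  Position 11 ('b'): continues run of 'b', length=2
  Position 12 ('c'): new char, reset run to 1
  Position 13 ('b'): new char, reset run to 1
Longest run: 'a' with length 2

2


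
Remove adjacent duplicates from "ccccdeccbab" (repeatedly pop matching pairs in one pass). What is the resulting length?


Input: ccccdeccbab
Stack-based adjacent duplicate removal:
  Read 'c': push. Stack: c
  Read 'c': matches stack top 'c' => pop. Stack: (empty)
  Read 'c': push. Stack: c
  Read 'c': matches stack top 'c' => pop. Stack: (empty)
  Read 'd': push. Stack: d
  Read 'e': push. Stack: de
  Read 'c': push. Stack: dec
  Read 'c': matches stack top 'c' => pop. Stack: de
  Read 'b': push. Stack: deb
  Read 'a': push. Stack: deba
  Read 'b': push. Stack: debab
Final stack: "debab" (length 5)

5


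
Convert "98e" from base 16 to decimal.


Input: "98e" in base 16
Positional expansion:
  Digit '9' (value 9) x 16^2 = 2304
  Digit '8' (value 8) x 16^1 = 128
  Digit 'e' (value 14) x 16^0 = 14
Sum = 2446

2446


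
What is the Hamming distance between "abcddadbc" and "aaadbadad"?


Comparing "abcddadbc" and "aaadbadad" position by position:
  Position 0: 'a' vs 'a' => same
  Position 1: 'b' vs 'a' => differ
  Position 2: 'c' vs 'a' => differ
  Position 3: 'd' vs 'd' => same
  Position 4: 'd' vs 'b' => differ
  Position 5: 'a' vs 'a' => same
  Position 6: 'd' vs 'd' => same
  Position 7: 'b' vs 'a' => differ
  Position 8: 'c' vs 'd' => differ
Total differences (Hamming distance): 5

5


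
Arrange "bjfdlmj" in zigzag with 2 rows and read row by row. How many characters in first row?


Zigzag "bjfdlmj" into 2 rows:
Placing characters:
  'b' => row 0
  'j' => row 1
  'f' => row 0
  'd' => row 1
  'l' => row 0
  'm' => row 1
  'j' => row 0
Rows:
  Row 0: "bflj"
  Row 1: "jdm"
First row length: 4

4


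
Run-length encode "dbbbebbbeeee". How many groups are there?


Input: dbbbebbbeeee
Scanning for consecutive runs:
  Group 1: 'd' x 1 (positions 0-0)
  Group 2: 'b' x 3 (positions 1-3)
  Group 3: 'e' x 1 (positions 4-4)
  Group 4: 'b' x 3 (positions 5-7)
  Group 5: 'e' x 4 (positions 8-11)
Total groups: 5

5
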